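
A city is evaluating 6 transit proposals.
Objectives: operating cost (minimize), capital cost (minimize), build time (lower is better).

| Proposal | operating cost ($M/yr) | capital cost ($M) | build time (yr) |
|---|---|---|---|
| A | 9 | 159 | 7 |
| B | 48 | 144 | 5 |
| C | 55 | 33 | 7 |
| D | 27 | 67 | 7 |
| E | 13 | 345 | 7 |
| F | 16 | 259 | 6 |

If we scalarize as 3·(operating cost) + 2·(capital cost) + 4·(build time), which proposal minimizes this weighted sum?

D

A: 3·9 + 2·159 + 4·7 = 373
B: 3·48 + 2·144 + 4·5 = 452
C: 3·55 + 2·33 + 4·7 = 259
D: 3·27 + 2·67 + 4·7 = 243
E: 3·13 + 2·345 + 4·7 = 757
F: 3·16 + 2·259 + 4·6 = 590
Lowest: D at 243.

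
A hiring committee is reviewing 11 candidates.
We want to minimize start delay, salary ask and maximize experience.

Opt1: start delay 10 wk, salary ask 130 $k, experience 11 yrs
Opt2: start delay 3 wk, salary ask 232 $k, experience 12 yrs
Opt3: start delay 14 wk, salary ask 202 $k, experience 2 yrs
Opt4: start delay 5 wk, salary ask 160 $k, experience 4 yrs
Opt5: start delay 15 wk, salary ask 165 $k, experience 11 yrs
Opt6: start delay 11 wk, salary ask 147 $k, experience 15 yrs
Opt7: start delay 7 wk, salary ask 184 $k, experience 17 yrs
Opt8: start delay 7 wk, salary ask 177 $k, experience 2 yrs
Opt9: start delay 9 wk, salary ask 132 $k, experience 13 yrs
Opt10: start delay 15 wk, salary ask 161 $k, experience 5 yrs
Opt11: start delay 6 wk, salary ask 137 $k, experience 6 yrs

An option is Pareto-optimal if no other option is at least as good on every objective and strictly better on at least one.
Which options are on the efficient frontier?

Opt1, Opt2, Opt4, Opt6, Opt7, Opt9, Opt11

Opt1: not dominated (best salary ask).
Opt2: not dominated (best start delay).
Opt3: dominated by Opt1 (start delay 10≤14, salary ask 130≤202, experience 11≥2).
Opt4: not dominated.
Opt5: dominated by Opt1 (start delay 10≤15, salary ask 130≤165, experience 11≥11).
Opt6: not dominated.
Opt7: not dominated (best experience).
Opt8: dominated by Opt4 (start delay 5≤7, salary ask 160≤177, experience 4≥2).
Opt9: not dominated.
Opt10: dominated by Opt1 (start delay 10≤15, salary ask 130≤161, experience 11≥5).
Opt11: not dominated.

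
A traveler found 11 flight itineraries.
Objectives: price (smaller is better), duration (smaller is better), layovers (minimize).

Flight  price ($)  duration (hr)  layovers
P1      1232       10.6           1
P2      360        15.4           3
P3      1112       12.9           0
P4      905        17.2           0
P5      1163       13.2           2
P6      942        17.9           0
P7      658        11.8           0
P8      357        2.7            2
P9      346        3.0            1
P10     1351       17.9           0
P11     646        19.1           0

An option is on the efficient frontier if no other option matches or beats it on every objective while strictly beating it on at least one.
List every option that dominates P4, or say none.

P7: price 658≤905, duration 11.8≤17.2, layovers 0≤0 — dominates P4.
Others (P1, P2, P3, P5, P6, P8, P9, P10, P11) are each worse than P4 on at least one objective.

P7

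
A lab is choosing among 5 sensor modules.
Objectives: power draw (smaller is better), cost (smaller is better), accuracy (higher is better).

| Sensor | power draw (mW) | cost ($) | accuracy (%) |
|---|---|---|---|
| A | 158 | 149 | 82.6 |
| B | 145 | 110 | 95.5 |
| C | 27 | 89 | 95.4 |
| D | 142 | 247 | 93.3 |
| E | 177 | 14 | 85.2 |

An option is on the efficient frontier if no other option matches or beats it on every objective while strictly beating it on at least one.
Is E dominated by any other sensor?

A: worse on cost (149 vs 14).
B: worse on cost (110 vs 14).
C: worse on cost (89 vs 14).
D: worse on cost (247 vs 14).
No option is at least as good as E on every objective and strictly better on one.

No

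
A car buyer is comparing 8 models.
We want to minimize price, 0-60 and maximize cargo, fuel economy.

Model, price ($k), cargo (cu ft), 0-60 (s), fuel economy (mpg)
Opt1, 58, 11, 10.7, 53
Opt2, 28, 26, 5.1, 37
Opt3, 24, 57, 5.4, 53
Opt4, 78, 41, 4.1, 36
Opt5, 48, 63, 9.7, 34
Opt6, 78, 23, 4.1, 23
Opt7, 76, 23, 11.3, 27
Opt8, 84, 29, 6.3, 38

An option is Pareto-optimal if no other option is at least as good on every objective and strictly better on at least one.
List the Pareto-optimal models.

Opt1: dominated by Opt3 (price 24≤58, cargo 57≥11, 0-60 5.4≤10.7, fuel economy 53≥53).
Opt2: not dominated.
Opt3: not dominated (best price).
Opt4: not dominated.
Opt5: not dominated (best cargo).
Opt6: dominated by Opt4 (price 78≤78, cargo 41≥23, 0-60 4.1≤4.1, fuel economy 36≥23).
Opt7: dominated by Opt2 (price 28≤76, cargo 26≥23, 0-60 5.1≤11.3, fuel economy 37≥27).
Opt8: dominated by Opt3 (price 24≤84, cargo 57≥29, 0-60 5.4≤6.3, fuel economy 53≥38).

Opt2, Opt3, Opt4, Opt5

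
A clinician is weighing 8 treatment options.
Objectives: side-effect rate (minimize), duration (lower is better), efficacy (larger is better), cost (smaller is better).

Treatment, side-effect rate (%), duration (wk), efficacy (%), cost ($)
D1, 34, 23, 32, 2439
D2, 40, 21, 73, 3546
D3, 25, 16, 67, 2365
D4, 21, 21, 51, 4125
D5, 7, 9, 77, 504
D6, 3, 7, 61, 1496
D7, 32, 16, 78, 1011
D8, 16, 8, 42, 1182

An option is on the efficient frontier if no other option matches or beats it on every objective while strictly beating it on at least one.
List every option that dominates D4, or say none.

D5, D6

D5: side-effect rate 7≤21, duration 9≤21, efficacy 77≥51, cost 504≤4125 — dominates D4.
D6: side-effect rate 3≤21, duration 7≤21, efficacy 61≥51, cost 1496≤4125 — dominates D4.
Others (D1, D2, D3, D7, D8) are each worse than D4 on at least one objective.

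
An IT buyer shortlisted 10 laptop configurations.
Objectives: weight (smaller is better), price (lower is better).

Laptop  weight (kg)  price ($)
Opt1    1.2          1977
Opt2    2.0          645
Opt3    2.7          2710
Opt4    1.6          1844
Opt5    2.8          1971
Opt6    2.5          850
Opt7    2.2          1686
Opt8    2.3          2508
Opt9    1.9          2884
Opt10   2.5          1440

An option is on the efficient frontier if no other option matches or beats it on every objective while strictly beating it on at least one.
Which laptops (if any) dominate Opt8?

Opt1, Opt2, Opt4, Opt7

Opt1: weight 1.2≤2.3, price 1977≤2508 — dominates Opt8.
Opt2: weight 2.0≤2.3, price 645≤2508 — dominates Opt8.
Opt4: weight 1.6≤2.3, price 1844≤2508 — dominates Opt8.
Opt7: weight 2.2≤2.3, price 1686≤2508 — dominates Opt8.
Others (Opt3, Opt5, Opt6, Opt9, Opt10) are each worse than Opt8 on at least one objective.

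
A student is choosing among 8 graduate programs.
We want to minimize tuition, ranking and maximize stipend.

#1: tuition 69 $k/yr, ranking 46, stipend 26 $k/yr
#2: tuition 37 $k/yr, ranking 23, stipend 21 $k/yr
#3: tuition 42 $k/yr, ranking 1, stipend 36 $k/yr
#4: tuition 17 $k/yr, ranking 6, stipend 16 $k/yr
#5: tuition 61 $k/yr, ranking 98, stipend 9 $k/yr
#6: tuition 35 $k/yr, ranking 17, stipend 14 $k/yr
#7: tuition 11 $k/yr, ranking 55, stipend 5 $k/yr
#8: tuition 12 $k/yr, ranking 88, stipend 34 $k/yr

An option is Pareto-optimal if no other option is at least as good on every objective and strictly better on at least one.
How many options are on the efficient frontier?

5

#1: dominated by #3 (tuition 42≤69, ranking 1≤46, stipend 36≥26).
#2: not dominated.
#3: not dominated (best ranking).
#4: not dominated.
#5: dominated by #2 (tuition 37≤61, ranking 23≤98, stipend 21≥9).
#6: dominated by #4 (tuition 17≤35, ranking 6≤17, stipend 16≥14).
#7: not dominated (best tuition).
#8: not dominated.
Pareto-optimal: #2, #3, #4, #7, #8 → 5.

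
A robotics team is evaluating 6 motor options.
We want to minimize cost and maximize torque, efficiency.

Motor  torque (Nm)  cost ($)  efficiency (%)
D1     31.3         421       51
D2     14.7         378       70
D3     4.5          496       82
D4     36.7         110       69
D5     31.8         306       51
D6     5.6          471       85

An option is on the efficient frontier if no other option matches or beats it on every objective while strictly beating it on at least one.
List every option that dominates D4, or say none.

none

D1: worse on torque (31.3 vs 36.7).
D2: worse on torque (14.7 vs 36.7).
D3: worse on torque (4.5 vs 36.7).
D5: worse on torque (31.8 vs 36.7).
D6: worse on torque (5.6 vs 36.7).
No option dominates D4.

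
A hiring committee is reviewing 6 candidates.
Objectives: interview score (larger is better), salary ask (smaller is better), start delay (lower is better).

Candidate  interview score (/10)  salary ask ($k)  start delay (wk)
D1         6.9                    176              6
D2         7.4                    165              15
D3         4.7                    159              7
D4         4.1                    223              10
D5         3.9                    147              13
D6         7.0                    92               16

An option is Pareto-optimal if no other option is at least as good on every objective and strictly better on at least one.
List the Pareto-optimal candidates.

D1, D2, D3, D5, D6

D1: not dominated (best start delay).
D2: not dominated (best interview score).
D3: not dominated.
D4: dominated by D1 (interview score 6.9≥4.1, salary ask 176≤223, start delay 6≤10).
D5: not dominated.
D6: not dominated (best salary ask).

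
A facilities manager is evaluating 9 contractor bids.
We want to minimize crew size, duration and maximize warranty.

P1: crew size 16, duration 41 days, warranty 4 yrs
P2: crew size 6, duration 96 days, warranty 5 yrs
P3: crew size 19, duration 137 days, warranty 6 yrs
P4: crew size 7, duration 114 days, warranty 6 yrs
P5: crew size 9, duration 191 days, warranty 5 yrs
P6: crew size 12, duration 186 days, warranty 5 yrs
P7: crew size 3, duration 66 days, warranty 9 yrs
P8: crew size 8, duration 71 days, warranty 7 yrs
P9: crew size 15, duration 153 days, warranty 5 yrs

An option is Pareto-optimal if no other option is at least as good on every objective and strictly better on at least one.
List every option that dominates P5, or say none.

P2, P4, P7, P8

P2: crew size 6≤9, duration 96≤191, warranty 5≥5 — dominates P5.
P4: crew size 7≤9, duration 114≤191, warranty 6≥5 — dominates P5.
P7: crew size 3≤9, duration 66≤191, warranty 9≥5 — dominates P5.
P8: crew size 8≤9, duration 71≤191, warranty 7≥5 — dominates P5.
Others (P1, P3, P6, P9) are each worse than P5 on at least one objective.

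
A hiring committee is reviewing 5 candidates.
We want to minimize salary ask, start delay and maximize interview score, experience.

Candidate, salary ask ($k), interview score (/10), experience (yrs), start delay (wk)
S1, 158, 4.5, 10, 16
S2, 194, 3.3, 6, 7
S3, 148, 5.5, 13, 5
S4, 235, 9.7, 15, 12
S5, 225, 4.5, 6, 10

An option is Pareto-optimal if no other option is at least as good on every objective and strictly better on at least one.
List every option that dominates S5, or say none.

S3: salary ask 148≤225, interview score 5.5≥4.5, experience 13≥6, start delay 5≤10 — dominates S5.
Others (S1, S2, S4) are each worse than S5 on at least one objective.

S3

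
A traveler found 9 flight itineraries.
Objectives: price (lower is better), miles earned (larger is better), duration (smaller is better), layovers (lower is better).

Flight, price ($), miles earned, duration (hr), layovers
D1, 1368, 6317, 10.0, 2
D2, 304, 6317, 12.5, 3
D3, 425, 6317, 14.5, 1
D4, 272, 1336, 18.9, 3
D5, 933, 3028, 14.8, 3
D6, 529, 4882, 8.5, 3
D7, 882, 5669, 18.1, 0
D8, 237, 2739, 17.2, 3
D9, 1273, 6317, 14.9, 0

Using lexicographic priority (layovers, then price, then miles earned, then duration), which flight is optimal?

First minimize layovers: best is 0, kept {D7, D9}.
Then minimize price: best is 882, kept {D7}.

D7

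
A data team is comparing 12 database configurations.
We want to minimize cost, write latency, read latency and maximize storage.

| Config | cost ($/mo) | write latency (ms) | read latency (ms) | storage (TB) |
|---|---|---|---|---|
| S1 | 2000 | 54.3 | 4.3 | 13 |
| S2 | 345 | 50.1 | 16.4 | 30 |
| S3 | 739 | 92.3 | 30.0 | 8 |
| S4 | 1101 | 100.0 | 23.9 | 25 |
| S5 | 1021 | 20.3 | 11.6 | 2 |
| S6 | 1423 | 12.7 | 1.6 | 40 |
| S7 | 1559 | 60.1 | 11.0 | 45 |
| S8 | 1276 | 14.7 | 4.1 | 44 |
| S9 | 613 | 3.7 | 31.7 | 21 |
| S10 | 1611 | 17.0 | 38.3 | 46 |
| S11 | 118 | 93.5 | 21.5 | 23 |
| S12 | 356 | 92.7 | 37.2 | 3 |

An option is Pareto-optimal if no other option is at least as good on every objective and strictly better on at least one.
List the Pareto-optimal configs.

S2, S5, S6, S7, S8, S9, S10, S11

S1: dominated by S6 (cost 1423≤2000, write latency 12.7≤54.3, read latency 1.6≤4.3, storage 40≥13).
S2: not dominated.
S3: dominated by S2 (cost 345≤739, write latency 50.1≤92.3, read latency 16.4≤30.0, storage 30≥8).
S4: dominated by S2 (cost 345≤1101, write latency 50.1≤100.0, read latency 16.4≤23.9, storage 30≥25).
S5: not dominated.
S6: not dominated (best read latency).
S7: not dominated.
S8: not dominated.
S9: not dominated (best write latency).
S10: not dominated (best storage).
S11: not dominated (best cost).
S12: dominated by S2 (cost 345≤356, write latency 50.1≤92.7, read latency 16.4≤37.2, storage 30≥3).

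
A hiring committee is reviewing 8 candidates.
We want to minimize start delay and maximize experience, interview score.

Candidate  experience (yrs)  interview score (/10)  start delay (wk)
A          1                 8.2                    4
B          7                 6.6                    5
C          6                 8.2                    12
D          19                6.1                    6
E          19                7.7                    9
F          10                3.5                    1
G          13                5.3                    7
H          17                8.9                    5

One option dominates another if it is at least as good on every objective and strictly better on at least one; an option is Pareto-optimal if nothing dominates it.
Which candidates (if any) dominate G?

D, H

D: experience 19≥13, interview score 6.1≥5.3, start delay 6≤7 — dominates G.
H: experience 17≥13, interview score 8.9≥5.3, start delay 5≤7 — dominates G.
Others (A, B, C, E, F) are each worse than G on at least one objective.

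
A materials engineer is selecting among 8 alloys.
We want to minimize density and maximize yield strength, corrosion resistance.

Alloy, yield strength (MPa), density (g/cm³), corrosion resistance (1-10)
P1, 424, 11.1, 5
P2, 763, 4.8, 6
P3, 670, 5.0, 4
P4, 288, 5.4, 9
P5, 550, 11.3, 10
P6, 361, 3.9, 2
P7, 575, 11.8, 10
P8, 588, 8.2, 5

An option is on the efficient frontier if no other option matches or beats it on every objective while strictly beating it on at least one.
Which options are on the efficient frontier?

P1: dominated by P2 (yield strength 763≥424, density 4.8≤11.1, corrosion resistance 6≥5).
P2: not dominated (best yield strength).
P3: dominated by P2 (yield strength 763≥670, density 4.8≤5.0, corrosion resistance 6≥4).
P4: not dominated.
P5: not dominated.
P6: not dominated (best density).
P7: not dominated.
P8: dominated by P2 (yield strength 763≥588, density 4.8≤8.2, corrosion resistance 6≥5).

P2, P4, P5, P6, P7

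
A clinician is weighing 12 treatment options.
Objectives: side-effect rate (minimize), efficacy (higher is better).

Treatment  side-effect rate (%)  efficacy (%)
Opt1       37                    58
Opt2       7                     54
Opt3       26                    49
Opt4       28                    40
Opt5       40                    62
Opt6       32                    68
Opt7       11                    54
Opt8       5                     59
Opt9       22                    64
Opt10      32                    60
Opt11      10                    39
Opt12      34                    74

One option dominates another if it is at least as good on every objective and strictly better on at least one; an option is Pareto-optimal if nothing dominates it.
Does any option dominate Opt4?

Yes

Opt2 vs Opt4: side-effect rate 7≤28, efficacy 54≥40 — Opt2 is at least as good on every objective and strictly better on at least one, so Opt2 dominates Opt4.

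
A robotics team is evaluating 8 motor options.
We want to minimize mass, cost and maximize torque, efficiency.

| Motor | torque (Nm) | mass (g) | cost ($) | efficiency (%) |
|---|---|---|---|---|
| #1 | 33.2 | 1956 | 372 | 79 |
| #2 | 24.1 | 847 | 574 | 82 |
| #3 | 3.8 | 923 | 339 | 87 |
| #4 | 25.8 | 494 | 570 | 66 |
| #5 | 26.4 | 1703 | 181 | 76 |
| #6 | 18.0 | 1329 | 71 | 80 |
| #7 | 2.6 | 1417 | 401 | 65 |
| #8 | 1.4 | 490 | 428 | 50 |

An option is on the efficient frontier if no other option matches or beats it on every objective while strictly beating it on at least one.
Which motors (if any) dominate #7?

#3, #6

#3: torque 3.8≥2.6, mass 923≤1417, cost 339≤401, efficiency 87≥65 — dominates #7.
#6: torque 18.0≥2.6, mass 1329≤1417, cost 71≤401, efficiency 80≥65 — dominates #7.
Others (#1, #2, #4, #5, #8) are each worse than #7 on at least one objective.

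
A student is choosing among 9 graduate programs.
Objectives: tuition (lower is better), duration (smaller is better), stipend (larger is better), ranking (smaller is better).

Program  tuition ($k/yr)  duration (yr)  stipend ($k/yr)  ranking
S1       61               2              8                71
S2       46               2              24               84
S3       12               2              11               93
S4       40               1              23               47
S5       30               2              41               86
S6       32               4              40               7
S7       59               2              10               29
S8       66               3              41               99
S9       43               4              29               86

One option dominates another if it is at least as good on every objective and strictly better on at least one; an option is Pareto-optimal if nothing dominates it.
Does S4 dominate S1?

Yes

S4 vs S1: tuition 40≤61, duration 1≤2, stipend 23≥8, ranking 47≤71 — S4 is at least as good on every objective with at least one strict improvement.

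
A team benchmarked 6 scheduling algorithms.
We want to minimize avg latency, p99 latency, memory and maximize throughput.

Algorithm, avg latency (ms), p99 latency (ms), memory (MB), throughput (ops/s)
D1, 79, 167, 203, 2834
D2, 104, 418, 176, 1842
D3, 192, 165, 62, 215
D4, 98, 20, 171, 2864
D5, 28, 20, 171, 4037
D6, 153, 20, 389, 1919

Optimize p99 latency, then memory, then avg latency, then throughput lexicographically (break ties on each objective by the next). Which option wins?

D5

First minimize p99 latency: best is 20, kept {D4, D5, D6}.
Then minimize memory: best is 171, kept {D4, D5}.
Then minimize avg latency: best is 28, kept {D5}.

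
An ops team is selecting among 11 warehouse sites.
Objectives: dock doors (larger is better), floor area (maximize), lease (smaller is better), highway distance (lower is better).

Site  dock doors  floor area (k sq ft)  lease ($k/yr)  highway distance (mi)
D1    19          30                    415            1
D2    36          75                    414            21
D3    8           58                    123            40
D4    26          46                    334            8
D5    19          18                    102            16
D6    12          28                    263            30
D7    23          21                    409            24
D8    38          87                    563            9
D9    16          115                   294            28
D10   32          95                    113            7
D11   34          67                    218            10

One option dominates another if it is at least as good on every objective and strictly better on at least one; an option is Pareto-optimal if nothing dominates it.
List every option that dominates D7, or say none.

D4: dock doors 26≥23, floor area 46≥21, lease 334≤409, highway distance 8≤24 — dominates D7.
D10: dock doors 32≥23, floor area 95≥21, lease 113≤409, highway distance 7≤24 — dominates D7.
D11: dock doors 34≥23, floor area 67≥21, lease 218≤409, highway distance 10≤24 — dominates D7.
Others (D1, D2, D3, D5, D6, D8, D9) are each worse than D7 on at least one objective.

D4, D10, D11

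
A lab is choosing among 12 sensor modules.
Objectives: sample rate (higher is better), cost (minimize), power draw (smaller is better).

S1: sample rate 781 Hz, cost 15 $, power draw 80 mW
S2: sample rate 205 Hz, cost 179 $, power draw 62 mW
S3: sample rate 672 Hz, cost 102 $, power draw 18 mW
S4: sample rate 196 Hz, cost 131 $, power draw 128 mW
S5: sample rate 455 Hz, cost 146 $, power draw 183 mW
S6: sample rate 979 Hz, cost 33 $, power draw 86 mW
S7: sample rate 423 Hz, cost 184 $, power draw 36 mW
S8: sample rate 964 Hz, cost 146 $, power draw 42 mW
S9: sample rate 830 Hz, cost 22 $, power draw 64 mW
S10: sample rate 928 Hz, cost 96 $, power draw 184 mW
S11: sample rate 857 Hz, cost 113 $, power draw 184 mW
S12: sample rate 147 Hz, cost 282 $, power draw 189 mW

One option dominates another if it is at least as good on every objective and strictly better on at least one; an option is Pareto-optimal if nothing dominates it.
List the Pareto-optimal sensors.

S1: not dominated (best cost).
S2: dominated by S3 (sample rate 672≥205, cost 102≤179, power draw 18≤62).
S3: not dominated (best power draw).
S4: dominated by S1 (sample rate 781≥196, cost 15≤131, power draw 80≤128).
S5: dominated by S1 (sample rate 781≥455, cost 15≤146, power draw 80≤183).
S6: not dominated (best sample rate).
S7: dominated by S3 (sample rate 672≥423, cost 102≤184, power draw 18≤36).
S8: not dominated.
S9: not dominated.
S10: dominated by S6 (sample rate 979≥928, cost 33≤96, power draw 86≤184).
S11: dominated by S6 (sample rate 979≥857, cost 33≤113, power draw 86≤184).
S12: dominated by S1 (sample rate 781≥147, cost 15≤282, power draw 80≤189).

S1, S3, S6, S8, S9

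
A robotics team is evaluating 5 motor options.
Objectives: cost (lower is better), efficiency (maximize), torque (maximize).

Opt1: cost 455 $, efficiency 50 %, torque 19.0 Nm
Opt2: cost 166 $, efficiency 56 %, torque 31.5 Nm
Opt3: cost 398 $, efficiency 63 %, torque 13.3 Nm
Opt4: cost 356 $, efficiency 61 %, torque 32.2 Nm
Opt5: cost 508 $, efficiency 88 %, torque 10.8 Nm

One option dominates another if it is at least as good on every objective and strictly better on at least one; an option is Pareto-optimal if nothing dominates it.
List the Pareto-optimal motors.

Opt2, Opt3, Opt4, Opt5

Opt1: dominated by Opt2 (cost 166≤455, efficiency 56≥50, torque 31.5≥19.0).
Opt2: not dominated (best cost).
Opt3: not dominated.
Opt4: not dominated (best torque).
Opt5: not dominated (best efficiency).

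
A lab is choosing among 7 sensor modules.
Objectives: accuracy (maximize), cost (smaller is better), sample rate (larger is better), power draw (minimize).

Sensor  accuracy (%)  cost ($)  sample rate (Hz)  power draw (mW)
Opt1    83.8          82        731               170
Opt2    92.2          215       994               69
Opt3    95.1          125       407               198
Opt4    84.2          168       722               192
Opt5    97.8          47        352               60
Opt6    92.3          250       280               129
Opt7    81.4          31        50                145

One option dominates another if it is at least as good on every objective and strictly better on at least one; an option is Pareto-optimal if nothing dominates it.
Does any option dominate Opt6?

Opt5 vs Opt6: accuracy 97.8≥92.3, cost 47≤250, sample rate 352≥280, power draw 60≤129 — Opt5 is at least as good on every objective and strictly better on at least one, so Opt5 dominates Opt6.

Yes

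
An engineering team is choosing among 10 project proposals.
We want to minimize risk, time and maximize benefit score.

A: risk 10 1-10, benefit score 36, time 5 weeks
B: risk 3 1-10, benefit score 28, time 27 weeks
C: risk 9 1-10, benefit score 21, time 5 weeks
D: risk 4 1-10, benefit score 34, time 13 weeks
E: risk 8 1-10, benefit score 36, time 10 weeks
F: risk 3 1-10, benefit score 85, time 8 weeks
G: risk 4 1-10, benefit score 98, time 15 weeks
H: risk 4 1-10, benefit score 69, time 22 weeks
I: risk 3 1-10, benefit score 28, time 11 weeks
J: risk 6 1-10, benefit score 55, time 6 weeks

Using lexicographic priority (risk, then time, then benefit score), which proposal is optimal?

F

First minimize risk: best is 3, kept {B, F, I}.
Then minimize time: best is 8, kept {F}.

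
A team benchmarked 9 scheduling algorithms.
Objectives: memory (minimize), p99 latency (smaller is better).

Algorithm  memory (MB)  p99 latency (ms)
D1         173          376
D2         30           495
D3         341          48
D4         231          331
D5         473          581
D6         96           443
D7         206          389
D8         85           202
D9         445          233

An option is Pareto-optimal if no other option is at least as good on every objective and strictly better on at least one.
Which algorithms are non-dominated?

D2, D3, D8

D1: dominated by D8 (memory 85≤173, p99 latency 202≤376).
D2: not dominated (best memory).
D3: not dominated (best p99 latency).
D4: dominated by D8 (memory 85≤231, p99 latency 202≤331).
D5: dominated by D1 (memory 173≤473, p99 latency 376≤581).
D6: dominated by D8 (memory 85≤96, p99 latency 202≤443).
D7: dominated by D1 (memory 173≤206, p99 latency 376≤389).
D8: not dominated.
D9: dominated by D3 (memory 341≤445, p99 latency 48≤233).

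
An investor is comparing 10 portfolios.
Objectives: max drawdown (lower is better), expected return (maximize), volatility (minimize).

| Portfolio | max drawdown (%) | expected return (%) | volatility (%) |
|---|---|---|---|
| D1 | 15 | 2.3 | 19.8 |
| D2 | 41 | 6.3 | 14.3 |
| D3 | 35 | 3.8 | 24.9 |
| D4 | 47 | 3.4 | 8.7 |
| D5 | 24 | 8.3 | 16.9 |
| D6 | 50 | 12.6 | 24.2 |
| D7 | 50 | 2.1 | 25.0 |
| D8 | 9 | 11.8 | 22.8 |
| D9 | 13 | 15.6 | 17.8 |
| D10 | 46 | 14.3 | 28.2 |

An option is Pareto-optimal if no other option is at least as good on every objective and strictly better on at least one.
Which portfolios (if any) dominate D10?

D9

D9: max drawdown 13≤46, expected return 15.6≥14.3, volatility 17.8≤28.2 — dominates D10.
Others (D1, D2, D3, D4, D5, D6, D7, D8) are each worse than D10 on at least one objective.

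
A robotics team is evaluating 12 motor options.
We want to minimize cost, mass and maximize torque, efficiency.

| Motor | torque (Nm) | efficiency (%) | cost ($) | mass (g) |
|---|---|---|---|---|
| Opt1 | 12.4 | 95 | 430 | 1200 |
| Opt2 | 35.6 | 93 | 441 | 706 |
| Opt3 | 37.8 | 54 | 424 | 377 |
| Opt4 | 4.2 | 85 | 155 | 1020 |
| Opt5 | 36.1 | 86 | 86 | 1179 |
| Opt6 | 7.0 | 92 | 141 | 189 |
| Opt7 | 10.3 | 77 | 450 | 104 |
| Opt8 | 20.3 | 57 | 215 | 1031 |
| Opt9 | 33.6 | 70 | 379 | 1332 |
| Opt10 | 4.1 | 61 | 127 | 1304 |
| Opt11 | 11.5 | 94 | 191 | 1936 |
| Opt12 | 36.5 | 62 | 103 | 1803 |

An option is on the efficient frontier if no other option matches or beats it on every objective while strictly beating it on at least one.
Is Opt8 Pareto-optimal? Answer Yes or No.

Opt1: worse on torque (12.4 vs 20.3).
Opt2: worse on cost (441 vs 215).
Opt3: worse on efficiency (54 vs 57).
Opt4: worse on torque (4.2 vs 20.3).
Opt5: worse on mass (1179 vs 1031).
Opt6: worse on torque (7.0 vs 20.3).
Opt7: worse on torque (10.3 vs 20.3).
Opt9: worse on cost (379 vs 215).
Opt10: worse on torque (4.1 vs 20.3).
Opt11: worse on torque (11.5 vs 20.3).
Opt12: worse on mass (1803 vs 1031).
No option is at least as good as Opt8 on every objective and strictly better on one.

Yes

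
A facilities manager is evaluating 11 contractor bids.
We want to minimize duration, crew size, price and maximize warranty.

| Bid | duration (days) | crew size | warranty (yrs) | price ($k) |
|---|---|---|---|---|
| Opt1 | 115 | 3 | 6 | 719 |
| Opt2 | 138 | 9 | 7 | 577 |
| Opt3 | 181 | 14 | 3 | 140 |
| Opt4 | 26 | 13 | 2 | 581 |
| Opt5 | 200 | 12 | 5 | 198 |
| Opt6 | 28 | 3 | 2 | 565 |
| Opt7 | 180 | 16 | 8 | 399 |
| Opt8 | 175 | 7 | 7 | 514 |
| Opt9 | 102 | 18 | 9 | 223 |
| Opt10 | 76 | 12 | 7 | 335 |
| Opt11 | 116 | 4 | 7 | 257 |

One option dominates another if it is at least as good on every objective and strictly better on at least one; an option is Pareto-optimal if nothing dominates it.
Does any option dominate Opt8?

Yes

Opt11 vs Opt8: duration 116≤175, crew size 4≤7, warranty 7≥7, price 257≤514 — Opt11 is at least as good on every objective and strictly better on at least one, so Opt11 dominates Opt8.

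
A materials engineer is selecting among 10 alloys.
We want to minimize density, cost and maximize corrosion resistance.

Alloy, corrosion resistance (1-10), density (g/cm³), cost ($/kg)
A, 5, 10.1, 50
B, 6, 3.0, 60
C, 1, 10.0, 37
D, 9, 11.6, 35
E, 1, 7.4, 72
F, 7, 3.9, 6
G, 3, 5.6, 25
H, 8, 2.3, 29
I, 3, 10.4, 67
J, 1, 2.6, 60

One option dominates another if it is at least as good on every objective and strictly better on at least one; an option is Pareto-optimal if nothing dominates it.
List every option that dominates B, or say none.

H

H: corrosion resistance 8≥6, density 2.3≤3.0, cost 29≤60 — dominates B.
Others (A, C, D, E, F, G, I, J) are each worse than B on at least one objective.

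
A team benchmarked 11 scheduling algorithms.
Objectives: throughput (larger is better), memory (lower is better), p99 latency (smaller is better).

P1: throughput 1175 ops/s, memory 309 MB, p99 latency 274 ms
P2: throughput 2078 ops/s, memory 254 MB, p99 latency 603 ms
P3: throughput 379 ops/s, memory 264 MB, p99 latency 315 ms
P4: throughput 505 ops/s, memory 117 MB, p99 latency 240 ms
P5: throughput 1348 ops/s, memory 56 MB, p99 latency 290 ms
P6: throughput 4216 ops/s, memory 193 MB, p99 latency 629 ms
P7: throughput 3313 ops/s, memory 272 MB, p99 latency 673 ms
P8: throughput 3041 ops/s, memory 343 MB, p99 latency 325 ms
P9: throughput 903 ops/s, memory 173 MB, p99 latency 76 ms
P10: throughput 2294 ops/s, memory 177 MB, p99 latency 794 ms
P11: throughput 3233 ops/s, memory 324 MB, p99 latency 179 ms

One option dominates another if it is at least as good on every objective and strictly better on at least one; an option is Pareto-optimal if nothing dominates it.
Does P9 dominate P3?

P9 vs P3: throughput 903≥379, memory 173≤264, p99 latency 76≤315 — P9 is at least as good on every objective with at least one strict improvement.

Yes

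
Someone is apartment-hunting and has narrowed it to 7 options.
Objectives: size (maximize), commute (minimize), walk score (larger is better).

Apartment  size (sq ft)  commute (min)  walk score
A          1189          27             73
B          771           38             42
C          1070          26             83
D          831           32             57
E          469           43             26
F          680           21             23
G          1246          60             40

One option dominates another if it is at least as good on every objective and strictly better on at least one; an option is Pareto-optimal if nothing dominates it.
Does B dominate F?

B vs F: B is worse on commute (38 vs 21), so it does not dominate F.

No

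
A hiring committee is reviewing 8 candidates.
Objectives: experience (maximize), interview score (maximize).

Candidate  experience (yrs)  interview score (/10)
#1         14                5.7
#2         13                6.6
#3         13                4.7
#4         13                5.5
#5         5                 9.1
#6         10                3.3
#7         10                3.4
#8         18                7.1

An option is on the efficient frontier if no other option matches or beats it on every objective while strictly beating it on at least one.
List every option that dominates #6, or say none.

#1, #2, #3, #4, #7, #8

#1: experience 14≥10, interview score 5.7≥3.3 — dominates #6.
#2: experience 13≥10, interview score 6.6≥3.3 — dominates #6.
#3: experience 13≥10, interview score 4.7≥3.3 — dominates #6.
#4: experience 13≥10, interview score 5.5≥3.3 — dominates #6.
#7: experience 10≥10, interview score 3.4≥3.3 — dominates #6.
#8: experience 18≥10, interview score 7.1≥3.3 — dominates #6.
Others (#5) are each worse than #6 on at least one objective.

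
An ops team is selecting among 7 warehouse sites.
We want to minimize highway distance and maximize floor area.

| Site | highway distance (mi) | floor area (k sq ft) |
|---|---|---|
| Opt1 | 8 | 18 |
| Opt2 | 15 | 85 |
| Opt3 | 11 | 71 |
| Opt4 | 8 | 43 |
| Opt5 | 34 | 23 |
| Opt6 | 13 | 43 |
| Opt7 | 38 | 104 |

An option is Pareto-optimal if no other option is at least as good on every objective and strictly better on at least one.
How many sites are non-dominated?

4

Opt1: dominated by Opt4 (highway distance 8≤8, floor area 43≥18).
Opt2: not dominated.
Opt3: not dominated.
Opt4: not dominated.
Opt5: dominated by Opt2 (highway distance 15≤34, floor area 85≥23).
Opt6: dominated by Opt3 (highway distance 11≤13, floor area 71≥43).
Opt7: not dominated (best floor area).
Pareto-optimal: Opt2, Opt3, Opt4, Opt7 → 4.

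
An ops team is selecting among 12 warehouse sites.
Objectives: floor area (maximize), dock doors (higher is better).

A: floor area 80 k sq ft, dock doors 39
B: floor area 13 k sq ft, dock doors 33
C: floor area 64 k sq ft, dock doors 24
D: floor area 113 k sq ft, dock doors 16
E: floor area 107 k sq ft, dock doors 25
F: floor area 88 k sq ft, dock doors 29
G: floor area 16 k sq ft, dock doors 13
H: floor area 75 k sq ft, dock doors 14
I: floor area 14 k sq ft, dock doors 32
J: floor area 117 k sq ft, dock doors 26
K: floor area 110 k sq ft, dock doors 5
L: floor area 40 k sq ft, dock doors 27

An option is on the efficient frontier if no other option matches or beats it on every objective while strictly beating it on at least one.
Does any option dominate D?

Yes

J vs D: floor area 117≥113, dock doors 26≥16 — J is at least as good on every objective and strictly better on at least one, so J dominates D.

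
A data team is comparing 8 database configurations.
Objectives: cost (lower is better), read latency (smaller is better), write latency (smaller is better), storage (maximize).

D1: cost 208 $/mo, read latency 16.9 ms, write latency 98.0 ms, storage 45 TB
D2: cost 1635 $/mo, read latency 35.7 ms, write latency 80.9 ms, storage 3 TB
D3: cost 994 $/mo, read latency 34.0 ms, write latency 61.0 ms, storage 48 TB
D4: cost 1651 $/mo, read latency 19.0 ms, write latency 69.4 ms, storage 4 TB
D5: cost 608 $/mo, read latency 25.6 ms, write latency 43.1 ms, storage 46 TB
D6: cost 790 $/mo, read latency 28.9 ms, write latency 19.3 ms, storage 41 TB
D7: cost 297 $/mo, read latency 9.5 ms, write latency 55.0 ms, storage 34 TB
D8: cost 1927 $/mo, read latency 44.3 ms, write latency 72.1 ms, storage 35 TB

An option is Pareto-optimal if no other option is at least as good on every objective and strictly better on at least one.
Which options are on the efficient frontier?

D1, D3, D5, D6, D7

D1: not dominated (best cost).
D2: dominated by D3 (cost 994≤1635, read latency 34.0≤35.7, write latency 61.0≤80.9, storage 48≥3).
D3: not dominated (best storage).
D4: dominated by D7 (cost 297≤1651, read latency 9.5≤19.0, write latency 55.0≤69.4, storage 34≥4).
D5: not dominated.
D6: not dominated (best write latency).
D7: not dominated (best read latency).
D8: dominated by D3 (cost 994≤1927, read latency 34.0≤44.3, write latency 61.0≤72.1, storage 48≥35).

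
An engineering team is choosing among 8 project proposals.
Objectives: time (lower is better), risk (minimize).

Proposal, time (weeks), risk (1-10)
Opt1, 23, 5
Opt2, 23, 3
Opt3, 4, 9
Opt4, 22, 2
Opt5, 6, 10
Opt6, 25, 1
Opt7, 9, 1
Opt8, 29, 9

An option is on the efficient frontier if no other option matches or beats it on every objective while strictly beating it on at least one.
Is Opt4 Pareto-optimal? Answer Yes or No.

Opt7 vs Opt4: time 9≤22, risk 1≤2 — Opt7 is at least as good on every objective and strictly better on at least one, so Opt7 dominates Opt4.

No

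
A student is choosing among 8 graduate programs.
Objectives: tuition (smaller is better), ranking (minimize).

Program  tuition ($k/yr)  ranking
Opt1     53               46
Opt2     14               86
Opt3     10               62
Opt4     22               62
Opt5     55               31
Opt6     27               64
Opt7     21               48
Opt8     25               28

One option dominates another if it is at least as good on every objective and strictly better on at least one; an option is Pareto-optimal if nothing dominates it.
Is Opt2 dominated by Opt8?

Opt8 vs Opt2: Opt8 is worse on tuition (25 vs 14), so it does not dominate Opt2.

No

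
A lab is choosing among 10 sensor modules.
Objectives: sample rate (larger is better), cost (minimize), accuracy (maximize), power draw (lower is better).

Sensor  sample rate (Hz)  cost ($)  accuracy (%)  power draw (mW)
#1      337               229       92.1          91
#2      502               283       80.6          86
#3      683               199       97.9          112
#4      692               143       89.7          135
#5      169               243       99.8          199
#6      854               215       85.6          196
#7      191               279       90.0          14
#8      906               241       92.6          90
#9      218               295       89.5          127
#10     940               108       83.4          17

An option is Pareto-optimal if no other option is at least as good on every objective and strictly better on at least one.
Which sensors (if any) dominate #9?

#1, #3, #8

#1: sample rate 337≥218, cost 229≤295, accuracy 92.1≥89.5, power draw 91≤127 — dominates #9.
#3: sample rate 683≥218, cost 199≤295, accuracy 97.9≥89.5, power draw 112≤127 — dominates #9.
#8: sample rate 906≥218, cost 241≤295, accuracy 92.6≥89.5, power draw 90≤127 — dominates #9.
Others (#2, #4, #5, #6, #7, #10) are each worse than #9 on at least one objective.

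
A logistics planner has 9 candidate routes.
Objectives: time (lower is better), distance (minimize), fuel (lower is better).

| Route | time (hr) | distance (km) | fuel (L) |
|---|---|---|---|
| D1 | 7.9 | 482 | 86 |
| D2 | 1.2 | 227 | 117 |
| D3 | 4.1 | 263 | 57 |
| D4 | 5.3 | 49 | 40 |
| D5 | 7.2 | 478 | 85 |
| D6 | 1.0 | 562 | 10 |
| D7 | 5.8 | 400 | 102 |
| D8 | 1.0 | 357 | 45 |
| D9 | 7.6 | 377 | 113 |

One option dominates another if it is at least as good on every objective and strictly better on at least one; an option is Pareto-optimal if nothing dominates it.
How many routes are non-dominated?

D1: dominated by D3 (time 4.1≤7.9, distance 263≤482, fuel 57≤86).
D2: not dominated.
D3: not dominated.
D4: not dominated (best distance).
D5: dominated by D3 (time 4.1≤7.2, distance 263≤478, fuel 57≤85).
D6: not dominated (best fuel).
D7: dominated by D3 (time 4.1≤5.8, distance 263≤400, fuel 57≤102).
D8: not dominated.
D9: dominated by D3 (time 4.1≤7.6, distance 263≤377, fuel 57≤113).
Pareto-optimal: D2, D3, D4, D6, D8 → 5.

5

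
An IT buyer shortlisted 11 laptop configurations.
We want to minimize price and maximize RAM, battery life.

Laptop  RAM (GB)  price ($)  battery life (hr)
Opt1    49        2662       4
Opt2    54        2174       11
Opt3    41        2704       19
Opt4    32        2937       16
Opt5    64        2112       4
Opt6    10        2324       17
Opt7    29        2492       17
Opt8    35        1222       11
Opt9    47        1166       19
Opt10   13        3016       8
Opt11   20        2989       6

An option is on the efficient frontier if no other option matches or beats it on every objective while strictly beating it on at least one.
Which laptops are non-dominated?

Opt1: dominated by Opt2 (RAM 54≥49, price 2174≤2662, battery life 11≥4).
Opt2: not dominated.
Opt3: dominated by Opt9 (RAM 47≥41, price 1166≤2704, battery life 19≥19).
Opt4: dominated by Opt3 (RAM 41≥32, price 2704≤2937, battery life 19≥16).
Opt5: not dominated (best RAM).
Opt6: dominated by Opt9 (RAM 47≥10, price 1166≤2324, battery life 19≥17).
Opt7: dominated by Opt9 (RAM 47≥29, price 1166≤2492, battery life 19≥17).
Opt8: dominated by Opt9 (RAM 47≥35, price 1166≤1222, battery life 19≥11).
Opt9: not dominated (best price).
Opt10: dominated by Opt2 (RAM 54≥13, price 2174≤3016, battery life 11≥8).
Opt11: dominated by Opt2 (RAM 54≥20, price 2174≤2989, battery life 11≥6).

Opt2, Opt5, Opt9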